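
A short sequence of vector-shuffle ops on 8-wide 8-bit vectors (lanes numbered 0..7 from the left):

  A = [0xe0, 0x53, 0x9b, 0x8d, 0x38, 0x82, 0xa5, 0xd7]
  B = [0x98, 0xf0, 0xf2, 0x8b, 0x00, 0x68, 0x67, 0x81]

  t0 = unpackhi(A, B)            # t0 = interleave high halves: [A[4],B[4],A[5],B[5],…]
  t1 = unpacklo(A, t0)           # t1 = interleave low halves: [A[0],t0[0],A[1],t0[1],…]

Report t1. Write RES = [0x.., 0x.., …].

  t0: 38 00 82 68 a5 67 d7 81
  t1: e0 38 53 00 9b 82 8d 68

RES = [0xe0, 0x38, 0x53, 0x00, 0x9b, 0x82, 0x8d, 0x68]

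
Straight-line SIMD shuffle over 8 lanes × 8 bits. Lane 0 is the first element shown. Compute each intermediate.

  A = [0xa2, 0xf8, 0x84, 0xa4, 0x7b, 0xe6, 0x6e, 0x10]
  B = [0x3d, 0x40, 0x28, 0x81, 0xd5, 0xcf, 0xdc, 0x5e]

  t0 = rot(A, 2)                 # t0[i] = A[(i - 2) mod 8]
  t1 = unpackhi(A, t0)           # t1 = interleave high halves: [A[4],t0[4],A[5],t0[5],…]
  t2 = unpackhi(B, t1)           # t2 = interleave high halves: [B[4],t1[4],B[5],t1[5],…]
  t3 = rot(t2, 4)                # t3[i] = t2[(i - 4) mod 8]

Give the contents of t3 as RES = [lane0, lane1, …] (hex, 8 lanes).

t0 = [0x6e, 0x10, 0xa2, 0xf8, 0x84, 0xa4, 0x7b, 0xe6]
t1 = [0x7b, 0x84, 0xe6, 0xa4, 0x6e, 0x7b, 0x10, 0xe6]
t2 = [0xd5, 0x6e, 0xcf, 0x7b, 0xdc, 0x10, 0x5e, 0xe6]
t3 = [0xdc, 0x10, 0x5e, 0xe6, 0xd5, 0x6e, 0xcf, 0x7b]

RES = [ 0xdc  0x10  0x5e  0xe6  0xd5  0x6e  0xcf  0x7b ]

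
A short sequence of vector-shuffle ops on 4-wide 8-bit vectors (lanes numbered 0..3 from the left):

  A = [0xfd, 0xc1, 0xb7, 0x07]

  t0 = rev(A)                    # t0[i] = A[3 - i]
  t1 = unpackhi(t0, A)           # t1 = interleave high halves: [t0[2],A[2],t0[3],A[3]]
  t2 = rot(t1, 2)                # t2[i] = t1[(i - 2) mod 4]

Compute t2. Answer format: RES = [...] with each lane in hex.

RES = [0xfd, 0x07, 0xc1, 0xb7]

→ t0 |07|b7|c1|fd|
→ t1 |c1|b7|fd|07|
→ t2 |fd|07|c1|b7|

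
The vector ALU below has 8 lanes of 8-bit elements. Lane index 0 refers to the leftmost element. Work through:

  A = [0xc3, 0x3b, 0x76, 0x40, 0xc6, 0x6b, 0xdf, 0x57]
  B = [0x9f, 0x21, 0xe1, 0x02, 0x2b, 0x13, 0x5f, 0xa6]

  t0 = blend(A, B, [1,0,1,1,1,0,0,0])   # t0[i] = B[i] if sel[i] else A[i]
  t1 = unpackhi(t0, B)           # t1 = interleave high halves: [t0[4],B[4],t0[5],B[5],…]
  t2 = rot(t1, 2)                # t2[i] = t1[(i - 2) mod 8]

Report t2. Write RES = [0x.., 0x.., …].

RES = [ 0x57  0xa6  0x2b  0x2b  0x6b  0x13  0xdf  0x5f ]

t0 = [0x9f, 0x3b, 0xe1, 0x02, 0x2b, 0x6b, 0xdf, 0x57]
t1 = [0x2b, 0x2b, 0x6b, 0x13, 0xdf, 0x5f, 0x57, 0xa6]
t2 = [0x57, 0xa6, 0x2b, 0x2b, 0x6b, 0x13, 0xdf, 0x5f]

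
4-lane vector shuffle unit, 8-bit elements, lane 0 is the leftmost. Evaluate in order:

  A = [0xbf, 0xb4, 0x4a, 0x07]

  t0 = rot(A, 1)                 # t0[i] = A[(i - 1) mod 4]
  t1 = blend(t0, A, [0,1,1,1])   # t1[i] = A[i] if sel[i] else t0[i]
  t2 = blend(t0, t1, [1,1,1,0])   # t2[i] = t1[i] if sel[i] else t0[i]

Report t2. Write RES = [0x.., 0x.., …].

RES = [ 0x07  0xb4  0x4a  0x4a ]

t0 = [0x07, 0xbf, 0xb4, 0x4a]
t1 = [0x07, 0xb4, 0x4a, 0x07]
t2 = [0x07, 0xb4, 0x4a, 0x4a]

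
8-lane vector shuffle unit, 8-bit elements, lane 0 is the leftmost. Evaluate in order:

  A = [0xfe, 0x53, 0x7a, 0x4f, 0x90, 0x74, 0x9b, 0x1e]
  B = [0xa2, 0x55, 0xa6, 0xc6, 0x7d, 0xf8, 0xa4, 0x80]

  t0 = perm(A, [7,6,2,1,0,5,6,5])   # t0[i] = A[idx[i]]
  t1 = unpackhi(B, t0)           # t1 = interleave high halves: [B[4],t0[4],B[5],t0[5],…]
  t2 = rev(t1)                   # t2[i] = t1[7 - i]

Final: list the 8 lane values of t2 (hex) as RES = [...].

RES = [ 0x74  0x80  0x9b  0xa4  0x74  0xf8  0xfe  0x7d ]

t0 = [0x1e, 0x9b, 0x7a, 0x53, 0xfe, 0x74, 0x9b, 0x74]
t1 = [0x7d, 0xfe, 0xf8, 0x74, 0xa4, 0x9b, 0x80, 0x74]
t2 = [0x74, 0x80, 0x9b, 0xa4, 0x74, 0xf8, 0xfe, 0x7d]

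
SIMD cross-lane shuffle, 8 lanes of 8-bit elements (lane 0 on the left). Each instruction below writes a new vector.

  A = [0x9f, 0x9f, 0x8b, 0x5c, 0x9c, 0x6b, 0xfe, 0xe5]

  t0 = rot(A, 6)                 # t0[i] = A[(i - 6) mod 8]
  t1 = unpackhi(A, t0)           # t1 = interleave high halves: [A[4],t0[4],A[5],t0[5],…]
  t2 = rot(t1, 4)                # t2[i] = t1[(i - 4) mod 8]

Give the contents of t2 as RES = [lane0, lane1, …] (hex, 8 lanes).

RES = [0xfe, 0x9f, 0xe5, 0x9f, 0x9c, 0xfe, 0x6b, 0xe5]

t0 = [0x8b, 0x5c, 0x9c, 0x6b, 0xfe, 0xe5, 0x9f, 0x9f]
t1 = [0x9c, 0xfe, 0x6b, 0xe5, 0xfe, 0x9f, 0xe5, 0x9f]
t2 = [0xfe, 0x9f, 0xe5, 0x9f, 0x9c, 0xfe, 0x6b, 0xe5]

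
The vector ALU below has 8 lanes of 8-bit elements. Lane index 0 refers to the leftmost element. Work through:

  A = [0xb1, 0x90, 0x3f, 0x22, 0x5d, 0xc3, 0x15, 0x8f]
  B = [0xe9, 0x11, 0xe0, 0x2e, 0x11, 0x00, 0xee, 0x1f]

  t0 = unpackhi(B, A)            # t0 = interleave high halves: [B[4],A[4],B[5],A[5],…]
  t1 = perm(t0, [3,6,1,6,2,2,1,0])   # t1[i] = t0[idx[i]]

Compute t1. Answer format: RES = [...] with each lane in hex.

RES = [0xc3, 0x1f, 0x5d, 0x1f, 0x00, 0x00, 0x5d, 0x11]

t0 = [0x11, 0x5d, 0x00, 0xc3, 0xee, 0x15, 0x1f, 0x8f]
t1 = [0xc3, 0x1f, 0x5d, 0x1f, 0x00, 0x00, 0x5d, 0x11]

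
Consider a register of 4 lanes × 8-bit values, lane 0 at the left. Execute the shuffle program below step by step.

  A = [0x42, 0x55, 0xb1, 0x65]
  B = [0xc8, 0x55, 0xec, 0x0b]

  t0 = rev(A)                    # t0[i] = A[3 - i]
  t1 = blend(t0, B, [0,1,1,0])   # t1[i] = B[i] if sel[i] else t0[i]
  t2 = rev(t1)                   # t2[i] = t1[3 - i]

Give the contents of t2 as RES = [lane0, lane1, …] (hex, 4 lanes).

  t0: 65 b1 55 42
  t1: 65 55 ec 42
  t2: 42 ec 55 65

RES = [0x42, 0xec, 0x55, 0x65]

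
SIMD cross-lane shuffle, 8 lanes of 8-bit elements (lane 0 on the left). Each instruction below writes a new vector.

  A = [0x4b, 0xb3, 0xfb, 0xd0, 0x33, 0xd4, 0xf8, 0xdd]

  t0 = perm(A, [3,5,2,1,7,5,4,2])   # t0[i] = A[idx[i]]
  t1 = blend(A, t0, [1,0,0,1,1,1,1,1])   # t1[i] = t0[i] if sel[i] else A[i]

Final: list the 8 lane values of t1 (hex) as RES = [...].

RES = [ 0xd0  0xb3  0xfb  0xb3  0xdd  0xd4  0x33  0xfb ]

→ t0 |d0|d4|fb|b3|dd|d4|33|fb|
→ t1 |d0|b3|fb|b3|dd|d4|33|fb|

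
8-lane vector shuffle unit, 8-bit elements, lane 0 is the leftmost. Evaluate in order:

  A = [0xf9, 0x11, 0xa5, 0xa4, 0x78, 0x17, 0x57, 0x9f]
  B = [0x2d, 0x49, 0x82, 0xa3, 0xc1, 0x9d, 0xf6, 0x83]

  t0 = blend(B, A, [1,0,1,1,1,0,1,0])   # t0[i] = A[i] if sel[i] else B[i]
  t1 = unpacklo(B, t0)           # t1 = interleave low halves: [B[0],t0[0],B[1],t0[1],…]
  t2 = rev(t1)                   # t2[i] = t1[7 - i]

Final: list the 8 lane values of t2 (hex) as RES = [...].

RES = [ 0xa4  0xa3  0xa5  0x82  0x49  0x49  0xf9  0x2d ]

→ t0 |f9|49|a5|a4|78|9d|57|83|
→ t1 |2d|f9|49|49|82|a5|a3|a4|
→ t2 |a4|a3|a5|82|49|49|f9|2d|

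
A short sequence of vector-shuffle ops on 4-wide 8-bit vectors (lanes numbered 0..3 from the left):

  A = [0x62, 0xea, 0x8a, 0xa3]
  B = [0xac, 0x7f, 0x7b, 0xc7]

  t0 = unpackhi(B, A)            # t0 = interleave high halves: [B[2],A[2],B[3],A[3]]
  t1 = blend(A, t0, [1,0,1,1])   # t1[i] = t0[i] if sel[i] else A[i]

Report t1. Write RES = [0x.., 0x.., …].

RES = [0x7b, 0xea, 0xc7, 0xa3]

  t0: 7b 8a c7 a3
  t1: 7b ea c7 a3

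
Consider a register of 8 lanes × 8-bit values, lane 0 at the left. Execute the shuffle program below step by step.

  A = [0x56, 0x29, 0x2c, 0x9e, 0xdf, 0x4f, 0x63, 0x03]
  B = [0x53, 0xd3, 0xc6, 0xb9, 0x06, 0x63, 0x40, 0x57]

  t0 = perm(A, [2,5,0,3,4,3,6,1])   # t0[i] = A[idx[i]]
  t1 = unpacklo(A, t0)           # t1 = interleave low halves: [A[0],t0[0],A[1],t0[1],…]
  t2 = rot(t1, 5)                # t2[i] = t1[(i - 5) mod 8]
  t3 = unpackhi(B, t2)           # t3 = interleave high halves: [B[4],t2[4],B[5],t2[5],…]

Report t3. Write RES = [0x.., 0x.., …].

RES = [0x06, 0x9e, 0x63, 0x56, 0x40, 0x2c, 0x57, 0x29]

t0 = [0x2c, 0x4f, 0x56, 0x9e, 0xdf, 0x9e, 0x63, 0x29]
t1 = [0x56, 0x2c, 0x29, 0x4f, 0x2c, 0x56, 0x9e, 0x9e]
t2 = [0x4f, 0x2c, 0x56, 0x9e, 0x9e, 0x56, 0x2c, 0x29]
t3 = [0x06, 0x9e, 0x63, 0x56, 0x40, 0x2c, 0x57, 0x29]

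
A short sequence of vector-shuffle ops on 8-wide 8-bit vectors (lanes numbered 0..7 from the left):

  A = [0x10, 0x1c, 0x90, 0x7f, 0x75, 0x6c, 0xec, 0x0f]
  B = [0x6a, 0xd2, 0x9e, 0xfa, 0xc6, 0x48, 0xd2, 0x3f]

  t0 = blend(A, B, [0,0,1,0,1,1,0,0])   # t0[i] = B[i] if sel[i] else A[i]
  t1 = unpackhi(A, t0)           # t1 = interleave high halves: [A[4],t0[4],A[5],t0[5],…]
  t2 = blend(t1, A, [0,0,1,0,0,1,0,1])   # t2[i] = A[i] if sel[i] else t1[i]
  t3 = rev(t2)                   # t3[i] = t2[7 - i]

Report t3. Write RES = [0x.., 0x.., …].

→ t0 |10|1c|9e|7f|c6|48|ec|0f|
→ t1 |75|c6|6c|48|ec|ec|0f|0f|
→ t2 |75|c6|90|48|ec|6c|0f|0f|
→ t3 |0f|0f|6c|ec|48|90|c6|75|

RES = [ 0x0f  0x0f  0x6c  0xec  0x48  0x90  0xc6  0x75 ]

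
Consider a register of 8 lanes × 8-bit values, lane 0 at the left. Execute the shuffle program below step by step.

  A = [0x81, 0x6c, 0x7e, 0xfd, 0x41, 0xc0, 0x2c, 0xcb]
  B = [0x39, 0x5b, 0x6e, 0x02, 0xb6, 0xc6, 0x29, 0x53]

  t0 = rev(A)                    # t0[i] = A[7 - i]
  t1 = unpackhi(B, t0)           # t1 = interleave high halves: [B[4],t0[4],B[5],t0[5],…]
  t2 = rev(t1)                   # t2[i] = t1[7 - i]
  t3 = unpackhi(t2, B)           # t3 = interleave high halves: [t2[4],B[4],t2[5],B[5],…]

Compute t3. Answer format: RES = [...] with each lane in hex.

RES = [0x7e, 0xb6, 0xc6, 0xc6, 0xfd, 0x29, 0xb6, 0x53]

  t0: cb 2c c0 41 fd 7e 6c 81
  t1: b6 fd c6 7e 29 6c 53 81
  t2: 81 53 6c 29 7e c6 fd b6
  t3: 7e b6 c6 c6 fd 29 b6 53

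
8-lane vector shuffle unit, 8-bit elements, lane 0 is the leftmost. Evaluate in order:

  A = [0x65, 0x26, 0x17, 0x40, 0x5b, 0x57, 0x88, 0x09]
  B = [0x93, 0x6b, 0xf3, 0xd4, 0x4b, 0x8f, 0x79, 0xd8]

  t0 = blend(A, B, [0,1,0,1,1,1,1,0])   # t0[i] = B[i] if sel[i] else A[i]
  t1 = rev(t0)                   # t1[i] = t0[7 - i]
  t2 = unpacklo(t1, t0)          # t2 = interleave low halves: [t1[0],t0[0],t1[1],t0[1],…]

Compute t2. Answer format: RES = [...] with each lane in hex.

RES = [ 0x09  0x65  0x79  0x6b  0x8f  0x17  0x4b  0xd4 ]

  t0: 65 6b 17 d4 4b 8f 79 09
  t1: 09 79 8f 4b d4 17 6b 65
  t2: 09 65 79 6b 8f 17 4b d4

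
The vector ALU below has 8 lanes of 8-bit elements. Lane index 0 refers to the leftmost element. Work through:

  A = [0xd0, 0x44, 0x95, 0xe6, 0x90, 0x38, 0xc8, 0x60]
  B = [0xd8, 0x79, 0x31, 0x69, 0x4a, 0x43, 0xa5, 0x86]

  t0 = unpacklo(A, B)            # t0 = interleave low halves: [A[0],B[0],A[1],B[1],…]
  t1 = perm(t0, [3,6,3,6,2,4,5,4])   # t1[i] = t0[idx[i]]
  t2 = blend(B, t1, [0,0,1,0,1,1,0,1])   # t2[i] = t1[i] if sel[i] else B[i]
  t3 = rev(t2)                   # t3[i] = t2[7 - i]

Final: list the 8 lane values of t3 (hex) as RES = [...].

RES = [0x95, 0xa5, 0x95, 0x44, 0x69, 0x79, 0x79, 0xd8]

  t0: d0 d8 44 79 95 31 e6 69
  t1: 79 e6 79 e6 44 95 31 95
  t2: d8 79 79 69 44 95 a5 95
  t3: 95 a5 95 44 69 79 79 d8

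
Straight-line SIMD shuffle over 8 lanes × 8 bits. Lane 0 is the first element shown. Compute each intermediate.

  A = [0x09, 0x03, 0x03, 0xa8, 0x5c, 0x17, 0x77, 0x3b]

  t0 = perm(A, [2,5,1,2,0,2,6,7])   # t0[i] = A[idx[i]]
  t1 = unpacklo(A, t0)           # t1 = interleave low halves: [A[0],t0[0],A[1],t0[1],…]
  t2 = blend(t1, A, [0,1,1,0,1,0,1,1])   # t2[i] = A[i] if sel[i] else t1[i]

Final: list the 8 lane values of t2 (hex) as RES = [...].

RES = [0x09, 0x03, 0x03, 0x17, 0x5c, 0x03, 0x77, 0x3b]

t0 = [0x03, 0x17, 0x03, 0x03, 0x09, 0x03, 0x77, 0x3b]
t1 = [0x09, 0x03, 0x03, 0x17, 0x03, 0x03, 0xa8, 0x03]
t2 = [0x09, 0x03, 0x03, 0x17, 0x5c, 0x03, 0x77, 0x3b]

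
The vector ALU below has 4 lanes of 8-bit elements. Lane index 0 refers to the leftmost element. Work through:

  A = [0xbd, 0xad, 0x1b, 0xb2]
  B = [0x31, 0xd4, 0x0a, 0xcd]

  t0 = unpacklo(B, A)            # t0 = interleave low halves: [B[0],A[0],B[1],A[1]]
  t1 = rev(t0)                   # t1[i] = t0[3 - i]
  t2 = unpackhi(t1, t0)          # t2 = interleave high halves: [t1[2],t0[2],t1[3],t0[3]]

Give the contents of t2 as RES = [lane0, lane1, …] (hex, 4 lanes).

RES = [ 0xbd  0xd4  0x31  0xad ]

→ t0 |31|bd|d4|ad|
→ t1 |ad|d4|bd|31|
→ t2 |bd|d4|31|ad|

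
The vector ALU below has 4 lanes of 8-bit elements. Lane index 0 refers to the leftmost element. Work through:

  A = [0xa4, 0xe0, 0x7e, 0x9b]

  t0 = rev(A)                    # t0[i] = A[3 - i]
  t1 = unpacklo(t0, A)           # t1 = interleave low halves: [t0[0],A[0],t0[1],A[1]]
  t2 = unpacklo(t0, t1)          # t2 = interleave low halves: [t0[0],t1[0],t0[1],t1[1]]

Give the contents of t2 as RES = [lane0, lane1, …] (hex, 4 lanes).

RES = [0x9b, 0x9b, 0x7e, 0xa4]

t0 = [0x9b, 0x7e, 0xe0, 0xa4]
t1 = [0x9b, 0xa4, 0x7e, 0xe0]
t2 = [0x9b, 0x9b, 0x7e, 0xa4]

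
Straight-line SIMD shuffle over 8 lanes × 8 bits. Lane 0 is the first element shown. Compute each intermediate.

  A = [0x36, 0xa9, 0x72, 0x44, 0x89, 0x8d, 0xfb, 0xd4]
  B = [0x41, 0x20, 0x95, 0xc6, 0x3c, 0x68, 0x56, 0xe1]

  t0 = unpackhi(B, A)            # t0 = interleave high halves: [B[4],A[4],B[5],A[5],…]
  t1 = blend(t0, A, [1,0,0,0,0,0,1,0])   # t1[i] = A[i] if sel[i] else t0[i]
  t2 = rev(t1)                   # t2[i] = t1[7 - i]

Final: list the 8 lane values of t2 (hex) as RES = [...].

RES = [ 0xd4  0xfb  0xfb  0x56  0x8d  0x68  0x89  0x36 ]

t0 = [0x3c, 0x89, 0x68, 0x8d, 0x56, 0xfb, 0xe1, 0xd4]
t1 = [0x36, 0x89, 0x68, 0x8d, 0x56, 0xfb, 0xfb, 0xd4]
t2 = [0xd4, 0xfb, 0xfb, 0x56, 0x8d, 0x68, 0x89, 0x36]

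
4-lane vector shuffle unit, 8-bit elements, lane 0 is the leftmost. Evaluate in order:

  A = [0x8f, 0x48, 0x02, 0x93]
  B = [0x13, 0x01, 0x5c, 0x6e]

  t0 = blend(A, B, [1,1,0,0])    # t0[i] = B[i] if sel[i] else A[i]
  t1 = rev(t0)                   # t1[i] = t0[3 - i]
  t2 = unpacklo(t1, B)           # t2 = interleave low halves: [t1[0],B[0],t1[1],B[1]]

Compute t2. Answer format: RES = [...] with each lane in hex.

  t0: 13 01 02 93
  t1: 93 02 01 13
  t2: 93 13 02 01

RES = [ 0x93  0x13  0x02  0x01 ]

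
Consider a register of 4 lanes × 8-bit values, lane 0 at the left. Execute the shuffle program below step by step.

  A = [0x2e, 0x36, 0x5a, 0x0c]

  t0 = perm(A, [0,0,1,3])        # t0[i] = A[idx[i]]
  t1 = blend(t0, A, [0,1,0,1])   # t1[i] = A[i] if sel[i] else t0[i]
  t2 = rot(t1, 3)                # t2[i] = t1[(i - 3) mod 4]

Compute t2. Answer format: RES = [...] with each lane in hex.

t0 = [0x2e, 0x2e, 0x36, 0x0c]
t1 = [0x2e, 0x36, 0x36, 0x0c]
t2 = [0x36, 0x36, 0x0c, 0x2e]

RES = [ 0x36  0x36  0x0c  0x2e ]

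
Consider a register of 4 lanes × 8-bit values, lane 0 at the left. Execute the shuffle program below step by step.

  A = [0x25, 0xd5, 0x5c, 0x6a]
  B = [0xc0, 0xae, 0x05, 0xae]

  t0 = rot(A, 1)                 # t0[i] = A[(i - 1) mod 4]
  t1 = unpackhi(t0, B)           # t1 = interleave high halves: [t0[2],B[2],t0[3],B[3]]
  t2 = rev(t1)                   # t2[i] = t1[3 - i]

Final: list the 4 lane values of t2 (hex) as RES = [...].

→ t0 |6a|25|d5|5c|
→ t1 |d5|05|5c|ae|
→ t2 |ae|5c|05|d5|

RES = [ 0xae  0x5c  0x05  0xd5 ]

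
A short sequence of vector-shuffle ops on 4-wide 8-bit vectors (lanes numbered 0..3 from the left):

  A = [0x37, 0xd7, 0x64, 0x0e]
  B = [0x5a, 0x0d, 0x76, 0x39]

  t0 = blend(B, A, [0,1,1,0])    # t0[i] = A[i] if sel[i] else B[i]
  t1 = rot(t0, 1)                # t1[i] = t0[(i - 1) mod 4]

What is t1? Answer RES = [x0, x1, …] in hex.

  t0: 5a d7 64 39
  t1: 39 5a d7 64

RES = [0x39, 0x5a, 0xd7, 0x64]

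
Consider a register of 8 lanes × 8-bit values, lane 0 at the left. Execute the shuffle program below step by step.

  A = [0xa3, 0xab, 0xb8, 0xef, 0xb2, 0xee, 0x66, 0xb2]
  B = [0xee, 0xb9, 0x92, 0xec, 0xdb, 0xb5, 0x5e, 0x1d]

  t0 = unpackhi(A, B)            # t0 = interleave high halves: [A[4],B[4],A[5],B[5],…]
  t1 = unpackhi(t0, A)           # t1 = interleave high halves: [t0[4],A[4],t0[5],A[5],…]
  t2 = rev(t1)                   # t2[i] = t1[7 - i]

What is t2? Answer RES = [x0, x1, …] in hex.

  t0: b2 db ee b5 66 5e b2 1d
  t1: 66 b2 5e ee b2 66 1d b2
  t2: b2 1d 66 b2 ee 5e b2 66

RES = [0xb2, 0x1d, 0x66, 0xb2, 0xee, 0x5e, 0xb2, 0x66]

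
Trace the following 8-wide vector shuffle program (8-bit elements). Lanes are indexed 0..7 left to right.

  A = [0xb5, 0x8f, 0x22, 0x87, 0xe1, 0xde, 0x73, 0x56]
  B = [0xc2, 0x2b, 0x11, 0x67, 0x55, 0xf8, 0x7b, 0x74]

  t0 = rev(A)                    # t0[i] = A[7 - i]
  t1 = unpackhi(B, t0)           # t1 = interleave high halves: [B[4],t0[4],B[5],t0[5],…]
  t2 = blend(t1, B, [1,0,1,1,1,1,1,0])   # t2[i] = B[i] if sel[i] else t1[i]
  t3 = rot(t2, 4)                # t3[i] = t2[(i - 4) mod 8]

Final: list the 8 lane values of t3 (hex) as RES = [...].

RES = [0x55, 0xf8, 0x7b, 0xb5, 0xc2, 0x87, 0x11, 0x67]

t0 = [0x56, 0x73, 0xde, 0xe1, 0x87, 0x22, 0x8f, 0xb5]
t1 = [0x55, 0x87, 0xf8, 0x22, 0x7b, 0x8f, 0x74, 0xb5]
t2 = [0xc2, 0x87, 0x11, 0x67, 0x55, 0xf8, 0x7b, 0xb5]
t3 = [0x55, 0xf8, 0x7b, 0xb5, 0xc2, 0x87, 0x11, 0x67]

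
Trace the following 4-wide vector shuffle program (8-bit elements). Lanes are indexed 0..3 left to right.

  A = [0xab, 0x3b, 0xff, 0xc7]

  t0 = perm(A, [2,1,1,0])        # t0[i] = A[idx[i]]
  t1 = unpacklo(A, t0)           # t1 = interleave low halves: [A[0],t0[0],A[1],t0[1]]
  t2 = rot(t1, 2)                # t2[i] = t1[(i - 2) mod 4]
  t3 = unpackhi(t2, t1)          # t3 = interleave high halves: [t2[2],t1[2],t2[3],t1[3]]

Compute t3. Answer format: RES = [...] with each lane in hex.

  t0: ff 3b 3b ab
  t1: ab ff 3b 3b
  t2: 3b 3b ab ff
  t3: ab 3b ff 3b

RES = [0xab, 0x3b, 0xff, 0x3b]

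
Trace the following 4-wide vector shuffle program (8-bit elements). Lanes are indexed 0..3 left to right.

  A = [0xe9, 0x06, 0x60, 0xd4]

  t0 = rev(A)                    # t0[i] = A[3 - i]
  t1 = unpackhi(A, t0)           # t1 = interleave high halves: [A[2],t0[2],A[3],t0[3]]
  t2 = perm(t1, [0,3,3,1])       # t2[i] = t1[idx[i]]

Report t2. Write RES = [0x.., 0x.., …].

→ t0 |d4|60|06|e9|
→ t1 |60|06|d4|e9|
→ t2 |60|e9|e9|06|

RES = [ 0x60  0xe9  0xe9  0x06 ]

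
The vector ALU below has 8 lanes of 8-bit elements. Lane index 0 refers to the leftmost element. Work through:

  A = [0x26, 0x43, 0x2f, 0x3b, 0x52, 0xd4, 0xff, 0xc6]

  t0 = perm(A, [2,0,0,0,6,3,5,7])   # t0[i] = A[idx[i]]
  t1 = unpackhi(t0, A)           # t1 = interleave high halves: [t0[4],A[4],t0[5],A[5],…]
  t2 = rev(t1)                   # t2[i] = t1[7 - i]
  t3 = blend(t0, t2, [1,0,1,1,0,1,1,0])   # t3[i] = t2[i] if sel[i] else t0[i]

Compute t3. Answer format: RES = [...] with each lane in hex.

RES = [ 0xc6  0x26  0xff  0xd4  0xff  0x3b  0x52  0xc6 ]

→ t0 |2f|26|26|26|ff|3b|d4|c6|
→ t1 |ff|52|3b|d4|d4|ff|c6|c6|
→ t2 |c6|c6|ff|d4|d4|3b|52|ff|
→ t3 |c6|26|ff|d4|ff|3b|52|c6|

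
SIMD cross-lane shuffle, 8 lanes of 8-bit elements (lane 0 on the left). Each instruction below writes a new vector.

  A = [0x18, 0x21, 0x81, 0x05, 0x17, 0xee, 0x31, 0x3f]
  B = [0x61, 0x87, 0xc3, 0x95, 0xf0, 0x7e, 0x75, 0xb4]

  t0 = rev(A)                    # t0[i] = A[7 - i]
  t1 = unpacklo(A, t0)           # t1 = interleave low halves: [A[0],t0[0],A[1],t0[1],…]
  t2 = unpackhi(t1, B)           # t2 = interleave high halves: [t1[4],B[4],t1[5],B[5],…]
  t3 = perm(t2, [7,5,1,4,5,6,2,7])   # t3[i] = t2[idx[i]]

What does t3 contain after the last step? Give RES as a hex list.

→ t0 |3f|31|ee|17|05|81|21|18|
→ t1 |18|3f|21|31|81|ee|05|17|
→ t2 |81|f0|ee|7e|05|75|17|b4|
→ t3 |b4|75|f0|05|75|17|ee|b4|

RES = [ 0xb4  0x75  0xf0  0x05  0x75  0x17  0xee  0xb4 ]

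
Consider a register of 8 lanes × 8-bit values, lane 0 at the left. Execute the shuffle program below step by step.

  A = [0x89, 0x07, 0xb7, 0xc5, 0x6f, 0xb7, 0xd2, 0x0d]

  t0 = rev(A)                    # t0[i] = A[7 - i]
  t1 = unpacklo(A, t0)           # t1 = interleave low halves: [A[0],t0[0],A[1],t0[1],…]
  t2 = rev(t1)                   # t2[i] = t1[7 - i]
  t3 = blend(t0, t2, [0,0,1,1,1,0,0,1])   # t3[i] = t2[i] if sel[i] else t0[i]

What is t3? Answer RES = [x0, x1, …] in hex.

RES = [0x0d, 0xd2, 0xb7, 0xb7, 0xd2, 0xb7, 0x07, 0x89]

t0 = [0x0d, 0xd2, 0xb7, 0x6f, 0xc5, 0xb7, 0x07, 0x89]
t1 = [0x89, 0x0d, 0x07, 0xd2, 0xb7, 0xb7, 0xc5, 0x6f]
t2 = [0x6f, 0xc5, 0xb7, 0xb7, 0xd2, 0x07, 0x0d, 0x89]
t3 = [0x0d, 0xd2, 0xb7, 0xb7, 0xd2, 0xb7, 0x07, 0x89]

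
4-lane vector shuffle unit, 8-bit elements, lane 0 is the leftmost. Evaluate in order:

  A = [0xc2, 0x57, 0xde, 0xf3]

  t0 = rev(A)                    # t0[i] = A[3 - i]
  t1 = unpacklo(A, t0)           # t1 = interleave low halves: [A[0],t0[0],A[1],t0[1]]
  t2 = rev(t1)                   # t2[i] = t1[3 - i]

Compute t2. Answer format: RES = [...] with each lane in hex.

→ t0 |f3|de|57|c2|
→ t1 |c2|f3|57|de|
→ t2 |de|57|f3|c2|

RES = [ 0xde  0x57  0xf3  0xc2 ]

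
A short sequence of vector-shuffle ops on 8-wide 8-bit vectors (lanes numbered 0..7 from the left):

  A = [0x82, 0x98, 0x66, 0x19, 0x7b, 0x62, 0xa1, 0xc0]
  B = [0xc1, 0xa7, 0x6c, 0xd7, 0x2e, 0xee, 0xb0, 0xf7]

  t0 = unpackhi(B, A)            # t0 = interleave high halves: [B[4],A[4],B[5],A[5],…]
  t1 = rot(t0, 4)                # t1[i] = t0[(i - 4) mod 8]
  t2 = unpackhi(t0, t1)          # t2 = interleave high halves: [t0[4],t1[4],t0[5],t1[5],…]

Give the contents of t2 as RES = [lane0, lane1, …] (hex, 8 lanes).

RES = [ 0xb0  0x2e  0xa1  0x7b  0xf7  0xee  0xc0  0x62 ]

  t0: 2e 7b ee 62 b0 a1 f7 c0
  t1: b0 a1 f7 c0 2e 7b ee 62
  t2: b0 2e a1 7b f7 ee c0 62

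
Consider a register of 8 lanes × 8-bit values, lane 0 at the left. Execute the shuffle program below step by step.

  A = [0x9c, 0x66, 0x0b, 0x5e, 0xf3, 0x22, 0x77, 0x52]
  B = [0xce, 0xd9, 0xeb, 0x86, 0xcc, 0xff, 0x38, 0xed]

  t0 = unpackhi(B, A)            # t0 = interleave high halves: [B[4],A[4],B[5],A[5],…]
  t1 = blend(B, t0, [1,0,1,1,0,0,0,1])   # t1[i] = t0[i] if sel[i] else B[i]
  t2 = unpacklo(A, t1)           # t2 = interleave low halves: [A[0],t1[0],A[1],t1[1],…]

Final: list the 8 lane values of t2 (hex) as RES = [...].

RES = [ 0x9c  0xcc  0x66  0xd9  0x0b  0xff  0x5e  0x22 ]

  t0: cc f3 ff 22 38 77 ed 52
  t1: cc d9 ff 22 cc ff 38 52
  t2: 9c cc 66 d9 0b ff 5e 22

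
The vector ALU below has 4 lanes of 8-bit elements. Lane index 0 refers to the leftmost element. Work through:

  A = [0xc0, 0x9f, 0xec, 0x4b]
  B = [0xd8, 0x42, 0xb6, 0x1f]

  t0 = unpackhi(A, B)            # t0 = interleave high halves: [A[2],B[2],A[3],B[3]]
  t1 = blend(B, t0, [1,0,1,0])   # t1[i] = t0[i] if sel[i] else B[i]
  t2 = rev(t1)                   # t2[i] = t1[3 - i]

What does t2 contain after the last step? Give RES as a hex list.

RES = [ 0x1f  0x4b  0x42  0xec ]

→ t0 |ec|b6|4b|1f|
→ t1 |ec|42|4b|1f|
→ t2 |1f|4b|42|ec|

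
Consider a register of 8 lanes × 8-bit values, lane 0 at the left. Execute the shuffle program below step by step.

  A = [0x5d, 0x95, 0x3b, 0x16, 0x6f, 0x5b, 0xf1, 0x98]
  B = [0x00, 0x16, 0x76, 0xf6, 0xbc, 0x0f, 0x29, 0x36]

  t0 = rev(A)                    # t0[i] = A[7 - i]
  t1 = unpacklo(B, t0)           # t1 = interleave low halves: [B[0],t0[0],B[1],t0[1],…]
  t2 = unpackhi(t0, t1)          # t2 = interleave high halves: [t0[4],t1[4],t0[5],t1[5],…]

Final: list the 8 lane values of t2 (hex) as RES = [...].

t0 = [0x98, 0xf1, 0x5b, 0x6f, 0x16, 0x3b, 0x95, 0x5d]
t1 = [0x00, 0x98, 0x16, 0xf1, 0x76, 0x5b, 0xf6, 0x6f]
t2 = [0x16, 0x76, 0x3b, 0x5b, 0x95, 0xf6, 0x5d, 0x6f]

RES = [0x16, 0x76, 0x3b, 0x5b, 0x95, 0xf6, 0x5d, 0x6f]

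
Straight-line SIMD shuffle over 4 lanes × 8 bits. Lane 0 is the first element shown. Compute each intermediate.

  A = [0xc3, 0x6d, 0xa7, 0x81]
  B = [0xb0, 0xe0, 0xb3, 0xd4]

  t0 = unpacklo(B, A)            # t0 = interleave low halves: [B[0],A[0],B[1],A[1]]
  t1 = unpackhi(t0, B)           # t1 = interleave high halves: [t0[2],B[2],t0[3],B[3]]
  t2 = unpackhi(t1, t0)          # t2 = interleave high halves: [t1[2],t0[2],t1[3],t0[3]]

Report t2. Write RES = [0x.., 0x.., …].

→ t0 |b0|c3|e0|6d|
→ t1 |e0|b3|6d|d4|
→ t2 |6d|e0|d4|6d|

RES = [ 0x6d  0xe0  0xd4  0x6d ]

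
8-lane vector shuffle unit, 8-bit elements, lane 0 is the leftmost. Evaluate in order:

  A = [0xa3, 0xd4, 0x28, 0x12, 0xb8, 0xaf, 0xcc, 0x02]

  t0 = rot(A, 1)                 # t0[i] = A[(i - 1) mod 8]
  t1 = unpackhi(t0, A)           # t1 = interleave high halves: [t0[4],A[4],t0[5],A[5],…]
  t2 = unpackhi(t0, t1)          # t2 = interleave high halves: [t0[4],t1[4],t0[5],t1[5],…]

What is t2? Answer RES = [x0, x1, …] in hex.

RES = [ 0x12  0xaf  0xb8  0xcc  0xaf  0xcc  0xcc  0x02 ]

  t0: 02 a3 d4 28 12 b8 af cc
  t1: 12 b8 b8 af af cc cc 02
  t2: 12 af b8 cc af cc cc 02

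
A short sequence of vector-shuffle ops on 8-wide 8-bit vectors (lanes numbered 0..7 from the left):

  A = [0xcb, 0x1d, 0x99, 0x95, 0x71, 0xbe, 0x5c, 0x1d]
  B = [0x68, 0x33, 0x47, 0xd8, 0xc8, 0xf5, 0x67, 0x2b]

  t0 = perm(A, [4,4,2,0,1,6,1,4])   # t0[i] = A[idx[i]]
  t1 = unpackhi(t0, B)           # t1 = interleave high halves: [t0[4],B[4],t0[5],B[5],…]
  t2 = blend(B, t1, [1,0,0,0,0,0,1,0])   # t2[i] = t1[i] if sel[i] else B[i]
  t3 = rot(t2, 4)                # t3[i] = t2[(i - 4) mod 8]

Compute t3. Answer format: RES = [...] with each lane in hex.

RES = [0xc8, 0xf5, 0x71, 0x2b, 0x1d, 0x33, 0x47, 0xd8]

→ t0 |71|71|99|cb|1d|5c|1d|71|
→ t1 |1d|c8|5c|f5|1d|67|71|2b|
→ t2 |1d|33|47|d8|c8|f5|71|2b|
→ t3 |c8|f5|71|2b|1d|33|47|d8|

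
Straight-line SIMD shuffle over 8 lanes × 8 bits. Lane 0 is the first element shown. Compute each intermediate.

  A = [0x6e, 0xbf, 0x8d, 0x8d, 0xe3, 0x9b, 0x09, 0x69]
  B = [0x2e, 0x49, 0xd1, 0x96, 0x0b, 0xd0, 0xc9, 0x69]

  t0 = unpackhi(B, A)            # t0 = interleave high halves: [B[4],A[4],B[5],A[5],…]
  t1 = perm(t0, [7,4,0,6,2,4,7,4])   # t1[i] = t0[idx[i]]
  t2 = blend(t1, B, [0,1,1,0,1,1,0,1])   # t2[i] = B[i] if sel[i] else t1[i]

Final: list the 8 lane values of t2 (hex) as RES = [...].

RES = [0x69, 0x49, 0xd1, 0x69, 0x0b, 0xd0, 0x69, 0x69]

  t0: 0b e3 d0 9b c9 09 69 69
  t1: 69 c9 0b 69 d0 c9 69 c9
  t2: 69 49 d1 69 0b d0 69 69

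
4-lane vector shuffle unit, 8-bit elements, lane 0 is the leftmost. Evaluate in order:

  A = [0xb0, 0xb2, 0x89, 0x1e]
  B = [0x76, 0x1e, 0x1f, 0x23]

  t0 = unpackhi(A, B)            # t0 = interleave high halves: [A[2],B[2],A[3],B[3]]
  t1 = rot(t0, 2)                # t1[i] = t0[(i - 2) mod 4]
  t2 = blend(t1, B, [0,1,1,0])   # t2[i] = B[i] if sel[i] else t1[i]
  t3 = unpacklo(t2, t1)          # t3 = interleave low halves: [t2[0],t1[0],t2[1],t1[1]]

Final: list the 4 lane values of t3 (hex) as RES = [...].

RES = [ 0x1e  0x1e  0x1e  0x23 ]

  t0: 89 1f 1e 23
  t1: 1e 23 89 1f
  t2: 1e 1e 1f 1f
  t3: 1e 1e 1e 23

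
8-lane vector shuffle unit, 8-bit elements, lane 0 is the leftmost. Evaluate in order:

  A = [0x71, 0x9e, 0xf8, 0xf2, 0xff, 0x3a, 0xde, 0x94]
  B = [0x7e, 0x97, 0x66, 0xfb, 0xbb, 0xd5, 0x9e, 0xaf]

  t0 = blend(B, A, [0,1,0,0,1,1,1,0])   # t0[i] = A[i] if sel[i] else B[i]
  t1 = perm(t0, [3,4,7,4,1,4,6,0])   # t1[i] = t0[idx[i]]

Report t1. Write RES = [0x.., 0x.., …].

RES = [ 0xfb  0xff  0xaf  0xff  0x9e  0xff  0xde  0x7e ]

t0 = [0x7e, 0x9e, 0x66, 0xfb, 0xff, 0x3a, 0xde, 0xaf]
t1 = [0xfb, 0xff, 0xaf, 0xff, 0x9e, 0xff, 0xde, 0x7e]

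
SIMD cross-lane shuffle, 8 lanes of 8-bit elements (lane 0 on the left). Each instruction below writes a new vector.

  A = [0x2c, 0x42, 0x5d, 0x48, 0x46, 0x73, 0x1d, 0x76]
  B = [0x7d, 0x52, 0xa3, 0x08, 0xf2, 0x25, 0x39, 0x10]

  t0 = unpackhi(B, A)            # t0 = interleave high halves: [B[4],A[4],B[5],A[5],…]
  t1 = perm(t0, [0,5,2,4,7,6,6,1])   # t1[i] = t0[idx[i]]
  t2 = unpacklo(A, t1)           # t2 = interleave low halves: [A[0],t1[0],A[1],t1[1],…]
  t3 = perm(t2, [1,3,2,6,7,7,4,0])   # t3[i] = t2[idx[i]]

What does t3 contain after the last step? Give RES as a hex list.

  t0: f2 46 25 73 39 1d 10 76
  t1: f2 1d 25 39 76 10 10 46
  t2: 2c f2 42 1d 5d 25 48 39
  t3: f2 1d 42 48 39 39 5d 2c

RES = [0xf2, 0x1d, 0x42, 0x48, 0x39, 0x39, 0x5d, 0x2c]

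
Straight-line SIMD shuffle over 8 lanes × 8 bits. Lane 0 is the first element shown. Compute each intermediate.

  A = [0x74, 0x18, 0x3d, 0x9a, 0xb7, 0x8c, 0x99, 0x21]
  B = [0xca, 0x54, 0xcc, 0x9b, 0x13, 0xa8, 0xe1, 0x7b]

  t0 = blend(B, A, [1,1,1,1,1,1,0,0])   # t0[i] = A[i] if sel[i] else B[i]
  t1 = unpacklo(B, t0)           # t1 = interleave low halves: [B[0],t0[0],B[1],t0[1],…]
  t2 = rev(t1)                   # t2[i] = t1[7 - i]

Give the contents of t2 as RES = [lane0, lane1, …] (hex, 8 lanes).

→ t0 |74|18|3d|9a|b7|8c|e1|7b|
→ t1 |ca|74|54|18|cc|3d|9b|9a|
→ t2 |9a|9b|3d|cc|18|54|74|ca|

RES = [0x9a, 0x9b, 0x3d, 0xcc, 0x18, 0x54, 0x74, 0xca]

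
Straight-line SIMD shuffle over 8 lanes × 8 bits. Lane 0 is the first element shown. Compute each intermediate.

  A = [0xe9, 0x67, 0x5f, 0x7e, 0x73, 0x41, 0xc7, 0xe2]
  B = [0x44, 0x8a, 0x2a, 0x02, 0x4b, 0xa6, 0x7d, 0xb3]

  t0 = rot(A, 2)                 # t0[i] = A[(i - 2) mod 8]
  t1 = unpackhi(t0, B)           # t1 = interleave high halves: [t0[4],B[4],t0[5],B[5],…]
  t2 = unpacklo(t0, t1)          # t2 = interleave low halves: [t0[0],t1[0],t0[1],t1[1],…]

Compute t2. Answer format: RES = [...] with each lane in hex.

t0 = [0xc7, 0xe2, 0xe9, 0x67, 0x5f, 0x7e, 0x73, 0x41]
t1 = [0x5f, 0x4b, 0x7e, 0xa6, 0x73, 0x7d, 0x41, 0xb3]
t2 = [0xc7, 0x5f, 0xe2, 0x4b, 0xe9, 0x7e, 0x67, 0xa6]

RES = [0xc7, 0x5f, 0xe2, 0x4b, 0xe9, 0x7e, 0x67, 0xa6]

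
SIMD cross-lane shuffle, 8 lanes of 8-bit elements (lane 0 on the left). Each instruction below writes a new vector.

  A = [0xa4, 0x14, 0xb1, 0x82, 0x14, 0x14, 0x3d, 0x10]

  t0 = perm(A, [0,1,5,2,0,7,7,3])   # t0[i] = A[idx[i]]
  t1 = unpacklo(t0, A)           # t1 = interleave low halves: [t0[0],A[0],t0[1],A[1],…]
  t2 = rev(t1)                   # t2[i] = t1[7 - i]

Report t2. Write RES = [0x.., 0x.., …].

  t0: a4 14 14 b1 a4 10 10 82
  t1: a4 a4 14 14 14 b1 b1 82
  t2: 82 b1 b1 14 14 14 a4 a4

RES = [ 0x82  0xb1  0xb1  0x14  0x14  0x14  0xa4  0xa4 ]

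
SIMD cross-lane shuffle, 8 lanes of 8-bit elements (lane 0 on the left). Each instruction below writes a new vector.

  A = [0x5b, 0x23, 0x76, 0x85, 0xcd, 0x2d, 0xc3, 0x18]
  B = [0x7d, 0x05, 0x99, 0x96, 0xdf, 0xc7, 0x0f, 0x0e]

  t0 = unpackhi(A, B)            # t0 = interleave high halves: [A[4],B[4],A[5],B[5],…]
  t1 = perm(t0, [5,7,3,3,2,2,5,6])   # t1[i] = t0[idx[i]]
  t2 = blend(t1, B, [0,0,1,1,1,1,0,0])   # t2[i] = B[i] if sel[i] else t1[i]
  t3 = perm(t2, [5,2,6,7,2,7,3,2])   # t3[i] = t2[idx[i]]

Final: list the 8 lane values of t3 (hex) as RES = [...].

RES = [0xc7, 0x99, 0x0f, 0x18, 0x99, 0x18, 0x96, 0x99]

  t0: cd df 2d c7 c3 0f 18 0e
  t1: 0f 0e c7 c7 2d 2d 0f 18
  t2: 0f 0e 99 96 df c7 0f 18
  t3: c7 99 0f 18 99 18 96 99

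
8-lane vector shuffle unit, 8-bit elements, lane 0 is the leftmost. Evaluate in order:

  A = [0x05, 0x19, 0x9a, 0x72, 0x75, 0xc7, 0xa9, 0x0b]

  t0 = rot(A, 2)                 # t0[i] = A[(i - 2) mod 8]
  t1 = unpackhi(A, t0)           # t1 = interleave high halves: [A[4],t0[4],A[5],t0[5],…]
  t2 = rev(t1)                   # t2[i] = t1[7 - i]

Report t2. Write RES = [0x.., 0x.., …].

RES = [0xc7, 0x0b, 0x75, 0xa9, 0x72, 0xc7, 0x9a, 0x75]

→ t0 |a9|0b|05|19|9a|72|75|c7|
→ t1 |75|9a|c7|72|a9|75|0b|c7|
→ t2 |c7|0b|75|a9|72|c7|9a|75|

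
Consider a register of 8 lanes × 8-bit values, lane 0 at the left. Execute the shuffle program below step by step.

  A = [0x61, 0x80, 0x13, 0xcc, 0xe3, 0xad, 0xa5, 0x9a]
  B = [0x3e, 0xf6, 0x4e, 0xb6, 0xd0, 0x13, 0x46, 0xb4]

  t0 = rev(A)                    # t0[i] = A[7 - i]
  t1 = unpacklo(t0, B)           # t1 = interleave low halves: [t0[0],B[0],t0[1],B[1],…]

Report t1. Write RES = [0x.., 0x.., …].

RES = [ 0x9a  0x3e  0xa5  0xf6  0xad  0x4e  0xe3  0xb6 ]

  t0: 9a a5 ad e3 cc 13 80 61
  t1: 9a 3e a5 f6 ad 4e e3 b6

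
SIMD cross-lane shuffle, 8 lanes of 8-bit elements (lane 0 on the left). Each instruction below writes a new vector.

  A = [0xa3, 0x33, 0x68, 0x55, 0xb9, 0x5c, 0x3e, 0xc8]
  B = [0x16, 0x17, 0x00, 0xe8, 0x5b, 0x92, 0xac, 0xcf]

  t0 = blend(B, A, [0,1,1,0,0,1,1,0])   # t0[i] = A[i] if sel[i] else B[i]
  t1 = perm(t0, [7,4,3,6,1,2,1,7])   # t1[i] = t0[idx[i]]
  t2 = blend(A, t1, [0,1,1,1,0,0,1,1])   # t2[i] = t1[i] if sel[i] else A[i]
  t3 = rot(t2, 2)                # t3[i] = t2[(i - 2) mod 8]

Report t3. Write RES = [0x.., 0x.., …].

→ t0 |16|33|68|e8|5b|5c|3e|cf|
→ t1 |cf|5b|e8|3e|33|68|33|cf|
→ t2 |a3|5b|e8|3e|b9|5c|33|cf|
→ t3 |33|cf|a3|5b|e8|3e|b9|5c|

RES = [ 0x33  0xcf  0xa3  0x5b  0xe8  0x3e  0xb9  0x5c ]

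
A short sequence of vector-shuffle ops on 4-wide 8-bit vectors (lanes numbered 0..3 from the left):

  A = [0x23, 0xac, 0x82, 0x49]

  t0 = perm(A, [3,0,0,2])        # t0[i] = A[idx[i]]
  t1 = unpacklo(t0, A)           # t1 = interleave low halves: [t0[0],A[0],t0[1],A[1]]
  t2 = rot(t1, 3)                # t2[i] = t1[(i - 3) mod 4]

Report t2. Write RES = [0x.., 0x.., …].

t0 = [0x49, 0x23, 0x23, 0x82]
t1 = [0x49, 0x23, 0x23, 0xac]
t2 = [0x23, 0x23, 0xac, 0x49]

RES = [0x23, 0x23, 0xac, 0x49]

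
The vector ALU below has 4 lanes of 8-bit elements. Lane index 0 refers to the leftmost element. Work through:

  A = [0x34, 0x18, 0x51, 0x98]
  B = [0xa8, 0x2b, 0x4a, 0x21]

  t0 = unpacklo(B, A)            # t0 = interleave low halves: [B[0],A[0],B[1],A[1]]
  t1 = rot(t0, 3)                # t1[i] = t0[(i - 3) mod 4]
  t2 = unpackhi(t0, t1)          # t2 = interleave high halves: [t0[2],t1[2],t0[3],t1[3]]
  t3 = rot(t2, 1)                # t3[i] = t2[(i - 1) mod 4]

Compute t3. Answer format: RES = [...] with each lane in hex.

  t0: a8 34 2b 18
  t1: 34 2b 18 a8
  t2: 2b 18 18 a8
  t3: a8 2b 18 18

RES = [0xa8, 0x2b, 0x18, 0x18]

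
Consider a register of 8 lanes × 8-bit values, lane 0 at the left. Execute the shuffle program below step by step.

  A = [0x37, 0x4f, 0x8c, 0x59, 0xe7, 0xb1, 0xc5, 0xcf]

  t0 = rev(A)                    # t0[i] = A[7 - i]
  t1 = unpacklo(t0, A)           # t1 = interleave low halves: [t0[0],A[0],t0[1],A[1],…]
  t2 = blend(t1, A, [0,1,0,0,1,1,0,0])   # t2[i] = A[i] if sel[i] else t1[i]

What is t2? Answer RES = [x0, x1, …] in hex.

RES = [ 0xcf  0x4f  0xc5  0x4f  0xe7  0xb1  0xe7  0x59 ]

→ t0 |cf|c5|b1|e7|59|8c|4f|37|
→ t1 |cf|37|c5|4f|b1|8c|e7|59|
→ t2 |cf|4f|c5|4f|e7|b1|e7|59|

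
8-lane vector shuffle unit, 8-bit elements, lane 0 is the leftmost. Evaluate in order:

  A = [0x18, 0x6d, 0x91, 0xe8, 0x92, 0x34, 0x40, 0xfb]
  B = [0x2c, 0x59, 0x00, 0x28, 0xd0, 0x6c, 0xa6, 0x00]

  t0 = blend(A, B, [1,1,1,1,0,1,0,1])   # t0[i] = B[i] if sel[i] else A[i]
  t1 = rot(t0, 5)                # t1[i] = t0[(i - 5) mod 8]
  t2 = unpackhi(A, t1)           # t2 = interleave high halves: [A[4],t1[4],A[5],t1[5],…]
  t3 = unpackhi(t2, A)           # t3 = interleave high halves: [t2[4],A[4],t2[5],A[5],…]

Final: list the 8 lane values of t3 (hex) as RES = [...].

RES = [ 0x40  0x92  0x59  0x34  0xfb  0x40  0x00  0xfb ]

t0 = [0x2c, 0x59, 0x00, 0x28, 0x92, 0x6c, 0x40, 0x00]
t1 = [0x28, 0x92, 0x6c, 0x40, 0x00, 0x2c, 0x59, 0x00]
t2 = [0x92, 0x00, 0x34, 0x2c, 0x40, 0x59, 0xfb, 0x00]
t3 = [0x40, 0x92, 0x59, 0x34, 0xfb, 0x40, 0x00, 0xfb]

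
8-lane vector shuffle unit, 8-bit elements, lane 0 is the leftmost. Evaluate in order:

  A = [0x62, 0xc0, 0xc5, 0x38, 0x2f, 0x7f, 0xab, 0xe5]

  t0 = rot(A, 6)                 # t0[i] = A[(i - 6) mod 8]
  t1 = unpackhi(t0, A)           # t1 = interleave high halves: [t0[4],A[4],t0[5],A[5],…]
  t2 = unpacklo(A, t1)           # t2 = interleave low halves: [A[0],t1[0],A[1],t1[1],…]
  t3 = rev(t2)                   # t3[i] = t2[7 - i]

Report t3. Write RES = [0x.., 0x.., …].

RES = [0x7f, 0x38, 0xe5, 0xc5, 0x2f, 0xc0, 0xab, 0x62]

→ t0 |c5|38|2f|7f|ab|e5|62|c0|
→ t1 |ab|2f|e5|7f|62|ab|c0|e5|
→ t2 |62|ab|c0|2f|c5|e5|38|7f|
→ t3 |7f|38|e5|c5|2f|c0|ab|62|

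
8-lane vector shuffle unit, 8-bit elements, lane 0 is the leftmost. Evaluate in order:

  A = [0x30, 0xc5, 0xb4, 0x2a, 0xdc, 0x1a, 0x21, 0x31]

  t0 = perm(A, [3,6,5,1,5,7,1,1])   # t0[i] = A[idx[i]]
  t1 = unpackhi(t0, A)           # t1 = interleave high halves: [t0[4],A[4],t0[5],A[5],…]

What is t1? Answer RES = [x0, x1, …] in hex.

RES = [ 0x1a  0xdc  0x31  0x1a  0xc5  0x21  0xc5  0x31 ]

t0 = [0x2a, 0x21, 0x1a, 0xc5, 0x1a, 0x31, 0xc5, 0xc5]
t1 = [0x1a, 0xdc, 0x31, 0x1a, 0xc5, 0x21, 0xc5, 0x31]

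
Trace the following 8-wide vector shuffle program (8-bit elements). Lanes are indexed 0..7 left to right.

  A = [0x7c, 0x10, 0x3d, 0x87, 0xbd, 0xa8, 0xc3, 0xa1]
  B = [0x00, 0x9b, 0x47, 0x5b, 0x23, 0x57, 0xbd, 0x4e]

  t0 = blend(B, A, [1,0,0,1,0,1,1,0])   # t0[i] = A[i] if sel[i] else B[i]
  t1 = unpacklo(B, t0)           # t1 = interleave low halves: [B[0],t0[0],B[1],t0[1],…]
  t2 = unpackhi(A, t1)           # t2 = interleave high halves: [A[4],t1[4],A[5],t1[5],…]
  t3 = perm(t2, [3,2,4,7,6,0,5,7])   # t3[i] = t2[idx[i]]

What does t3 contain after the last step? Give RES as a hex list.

→ t0 |7c|9b|47|87|23|a8|c3|4e|
→ t1 |00|7c|9b|9b|47|47|5b|87|
→ t2 |bd|47|a8|47|c3|5b|a1|87|
→ t3 |47|a8|c3|87|a1|bd|5b|87|

RES = [ 0x47  0xa8  0xc3  0x87  0xa1  0xbd  0x5b  0x87 ]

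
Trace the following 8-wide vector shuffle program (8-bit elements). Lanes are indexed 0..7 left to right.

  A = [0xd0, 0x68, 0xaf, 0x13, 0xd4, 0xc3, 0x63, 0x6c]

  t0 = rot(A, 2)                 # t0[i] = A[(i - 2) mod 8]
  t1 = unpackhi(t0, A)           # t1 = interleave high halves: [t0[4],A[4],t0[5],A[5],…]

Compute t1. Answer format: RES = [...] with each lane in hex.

RES = [ 0xaf  0xd4  0x13  0xc3  0xd4  0x63  0xc3  0x6c ]

t0 = [0x63, 0x6c, 0xd0, 0x68, 0xaf, 0x13, 0xd4, 0xc3]
t1 = [0xaf, 0xd4, 0x13, 0xc3, 0xd4, 0x63, 0xc3, 0x6c]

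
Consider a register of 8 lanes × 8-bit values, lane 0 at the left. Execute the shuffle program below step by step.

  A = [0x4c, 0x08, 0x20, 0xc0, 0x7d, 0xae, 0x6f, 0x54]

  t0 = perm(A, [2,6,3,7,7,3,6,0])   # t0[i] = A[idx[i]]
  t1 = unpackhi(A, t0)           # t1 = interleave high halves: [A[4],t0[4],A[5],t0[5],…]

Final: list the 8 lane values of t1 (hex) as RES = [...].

RES = [0x7d, 0x54, 0xae, 0xc0, 0x6f, 0x6f, 0x54, 0x4c]

→ t0 |20|6f|c0|54|54|c0|6f|4c|
→ t1 |7d|54|ae|c0|6f|6f|54|4c|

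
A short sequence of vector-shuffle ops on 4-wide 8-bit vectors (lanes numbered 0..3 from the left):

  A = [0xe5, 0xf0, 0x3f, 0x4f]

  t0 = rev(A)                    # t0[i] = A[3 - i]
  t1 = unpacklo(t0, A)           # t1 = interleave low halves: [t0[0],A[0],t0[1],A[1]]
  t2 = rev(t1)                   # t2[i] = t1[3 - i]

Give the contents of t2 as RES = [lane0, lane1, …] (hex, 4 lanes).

RES = [0xf0, 0x3f, 0xe5, 0x4f]

→ t0 |4f|3f|f0|e5|
→ t1 |4f|e5|3f|f0|
→ t2 |f0|3f|e5|4f|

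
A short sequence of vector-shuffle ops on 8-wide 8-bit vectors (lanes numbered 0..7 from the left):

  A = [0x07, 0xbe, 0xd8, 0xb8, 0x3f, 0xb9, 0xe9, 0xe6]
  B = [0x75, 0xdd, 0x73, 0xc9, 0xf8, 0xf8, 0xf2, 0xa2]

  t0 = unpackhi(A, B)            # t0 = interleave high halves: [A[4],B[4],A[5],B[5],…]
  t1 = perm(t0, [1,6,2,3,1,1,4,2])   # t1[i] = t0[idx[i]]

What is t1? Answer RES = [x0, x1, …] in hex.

RES = [ 0xf8  0xe6  0xb9  0xf8  0xf8  0xf8  0xe9  0xb9 ]

→ t0 |3f|f8|b9|f8|e9|f2|e6|a2|
→ t1 |f8|e6|b9|f8|f8|f8|e9|b9|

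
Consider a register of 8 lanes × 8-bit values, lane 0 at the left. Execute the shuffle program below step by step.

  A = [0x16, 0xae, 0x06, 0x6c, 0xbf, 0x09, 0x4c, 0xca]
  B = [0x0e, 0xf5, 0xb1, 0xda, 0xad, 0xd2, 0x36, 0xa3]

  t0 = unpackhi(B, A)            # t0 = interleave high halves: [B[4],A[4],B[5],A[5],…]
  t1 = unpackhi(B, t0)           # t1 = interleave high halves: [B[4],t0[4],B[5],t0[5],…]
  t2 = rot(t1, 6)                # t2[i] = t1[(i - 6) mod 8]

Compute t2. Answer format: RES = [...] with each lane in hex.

  t0: ad bf d2 09 36 4c a3 ca
  t1: ad 36 d2 4c 36 a3 a3 ca
  t2: d2 4c 36 a3 a3 ca ad 36

RES = [0xd2, 0x4c, 0x36, 0xa3, 0xa3, 0xca, 0xad, 0x36]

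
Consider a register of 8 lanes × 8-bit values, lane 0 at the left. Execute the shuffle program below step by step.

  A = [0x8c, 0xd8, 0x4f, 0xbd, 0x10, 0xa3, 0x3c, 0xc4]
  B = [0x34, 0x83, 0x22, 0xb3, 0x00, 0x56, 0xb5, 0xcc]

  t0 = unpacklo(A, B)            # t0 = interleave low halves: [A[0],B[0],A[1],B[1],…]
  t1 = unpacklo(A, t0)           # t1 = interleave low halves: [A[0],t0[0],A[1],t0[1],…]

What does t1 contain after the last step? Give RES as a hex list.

→ t0 |8c|34|d8|83|4f|22|bd|b3|
→ t1 |8c|8c|d8|34|4f|d8|bd|83|

RES = [ 0x8c  0x8c  0xd8  0x34  0x4f  0xd8  0xbd  0x83 ]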